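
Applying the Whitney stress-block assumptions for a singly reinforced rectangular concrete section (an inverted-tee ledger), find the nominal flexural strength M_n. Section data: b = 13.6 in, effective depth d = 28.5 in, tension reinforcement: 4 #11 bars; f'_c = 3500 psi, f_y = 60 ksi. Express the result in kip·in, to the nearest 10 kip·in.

M_n ≈ 8940 kip·in

A_s = 4 × 1.56 = 6.24 in².
T = A_s f_y = 6.24 × 60 = 374.4 kips.
a = T/(0.85 f'_c b) = 374.4/(0.85 × 3.5 × 13.6) = 9.254 in.
M_n = T(d − a/2) = 374.4 × (28.5 − 4.627) = 8938.1 kip·in.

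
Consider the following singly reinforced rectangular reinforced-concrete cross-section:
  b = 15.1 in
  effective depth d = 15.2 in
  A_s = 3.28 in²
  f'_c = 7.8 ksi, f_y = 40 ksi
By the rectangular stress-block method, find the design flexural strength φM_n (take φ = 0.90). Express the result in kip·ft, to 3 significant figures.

T = A_s f_y = 3.28 × 40 = 131.2 kips.
a = T/(0.85 f'_c b) = 131.2/(0.85 × 7.8 × 15.1) = 1.311 in.
M_n = T(d − a/2) = 131.2 × (15.2 − 0.6555) = 1908.2 kip·in = 1908.2/12 = 159.02 kip·ft.
φM_n = 0.90 × 159.02 = 143.12 kip·ft.

φM_n ≈ 143 kip·ft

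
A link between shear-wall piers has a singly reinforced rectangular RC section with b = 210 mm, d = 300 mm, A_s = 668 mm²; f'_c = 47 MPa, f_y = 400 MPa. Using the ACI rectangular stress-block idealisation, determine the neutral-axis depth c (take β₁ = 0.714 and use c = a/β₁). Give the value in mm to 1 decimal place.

c ≈ 44.6 mm

T = A_s f_y = 668 × 400 = 267200 N = 267.2 kN.
Setting C = 0.85 f'_c a b equal to T: a = 267200/(0.85 × 47 × 210) = 31.849 mm.
With β₁ = 0.714, c = a/β₁ = 31.849/0.714 = 44.6 mm.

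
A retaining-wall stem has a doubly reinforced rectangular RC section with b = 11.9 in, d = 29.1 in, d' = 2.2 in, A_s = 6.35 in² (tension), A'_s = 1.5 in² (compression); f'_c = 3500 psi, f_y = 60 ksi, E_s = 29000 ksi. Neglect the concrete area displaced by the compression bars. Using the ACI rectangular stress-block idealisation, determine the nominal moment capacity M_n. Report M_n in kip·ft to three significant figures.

Assume both steels yield.
a = (A_s − A'_s) f_y/(0.85 f'_c b) = (6.35 − 1.5) × 60/(0.85 × 3.5 × 11.9) = 8.220 in.
c = a/β₁ = 8.220/0.85 = 9.671 in; ε'_s = 0.003(c − d')/c = 0.0023 ≥ ε_y = 0.0021, so the compression steel yields.
M_n = (A_s − A'_s) f_y (d − a/2) + A'_s f_y (d − d') = 291 × (29.1 − 4.11) + 90 × (29.1 − 2.2) = 7272.1 + 2421.0 = 9693.1 kip·in = 9693.1/12 = 807.76 kip·ft.

M_n ≈ 808 kip·ft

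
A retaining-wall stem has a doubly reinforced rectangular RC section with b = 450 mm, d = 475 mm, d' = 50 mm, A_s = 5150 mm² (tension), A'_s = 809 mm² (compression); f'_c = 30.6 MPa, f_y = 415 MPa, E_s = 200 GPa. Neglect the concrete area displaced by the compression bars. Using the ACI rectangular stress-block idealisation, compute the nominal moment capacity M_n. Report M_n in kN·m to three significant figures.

M_n ≈ 860 kN·m

Assume both tension and compression steel yield.
Net tension couple steel: A_s − A'_s = 4341 mm².
a = (A_s − A'_s) f_y / (0.85 f'_c b) = 1801515/(0.85 × 30.6 × 450) = 153.92 mm.
c = a/β₁ = 153.92/0.831 = 185.22 mm; ε'_s = 0.003(c − d')/c = 0.0022 ≥ f_y/E_s = 0.0021, so compression steel does yield.
M_n = (A_s − A'_s) f_y (d − a/2) + A'_s f_y (d − d') = [1801515 × (475 − 76.96) + 335735 × (475 − 50)] × 10⁻⁶ = 717.08 + 142.69 = 859.77 kN·m.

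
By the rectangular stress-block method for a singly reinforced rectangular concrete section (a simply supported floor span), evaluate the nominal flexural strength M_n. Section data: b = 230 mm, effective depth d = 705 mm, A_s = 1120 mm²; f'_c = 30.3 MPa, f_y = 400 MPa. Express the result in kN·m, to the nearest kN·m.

T = A_s f_y = 1120 × 400 = 448000 N = 448 kN.
From C = T: a = T/(0.85 f'_c b) = 448000/(0.85 × 30.3 × 230) = 75.63 mm.
M_n = T(d − a/2) = 448 kN × (705 − 37.815) mm = 298.90 kN·m.

M_n ≈ 299 kN·m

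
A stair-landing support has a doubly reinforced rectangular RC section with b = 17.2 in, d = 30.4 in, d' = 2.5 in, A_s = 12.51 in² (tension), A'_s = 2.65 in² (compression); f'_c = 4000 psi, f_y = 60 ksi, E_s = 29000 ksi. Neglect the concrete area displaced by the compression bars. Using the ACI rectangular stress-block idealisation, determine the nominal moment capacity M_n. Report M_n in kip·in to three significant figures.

Assume both steels yield.
a = (A_s − A'_s) f_y/(0.85 f'_c b) = (12.51 − 2.65) × 60/(0.85 × 4 × 17.2) = 10.116 in.
c = a/β₁ = 10.116/0.85 = 11.901 in; ε'_s = 0.003(c − d')/c = 0.0024 ≥ ε_y = 0.0021, so the compression steel yields.
M_n = (A_s − A'_s) f_y (d − a/2) + A'_s f_y (d − d') = 591.6 × (30.4 − 5.058) + 159 × (30.4 − 2.5) = 14992.3 + 4436.1 = 19428.4 kip·in.

M_n ≈ 19400 kip·in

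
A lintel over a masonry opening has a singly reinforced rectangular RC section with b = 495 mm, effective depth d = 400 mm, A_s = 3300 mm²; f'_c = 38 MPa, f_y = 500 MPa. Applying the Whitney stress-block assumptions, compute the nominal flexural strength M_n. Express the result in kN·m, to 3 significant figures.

T = A_s f_y = 3300 × 500 = 1650000 N = 1650 kN.
From C = T: a = T/(0.85 f'_c b) = 1650000/(0.85 × 38 × 495) = 103.20 mm.
M_n = T(d − a/2) = 1650 kN × (400 − 51.6) mm = 574.86 kN·m.

M_n ≈ 575 kN·m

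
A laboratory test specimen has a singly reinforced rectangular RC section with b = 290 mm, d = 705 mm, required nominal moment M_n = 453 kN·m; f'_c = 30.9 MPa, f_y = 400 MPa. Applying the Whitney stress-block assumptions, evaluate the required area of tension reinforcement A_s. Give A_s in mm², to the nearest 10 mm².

A_s ≈ 1720 mm²

With M_n = 0.85 f'_c a b (d − a/2), solve the quadratic for a:
a = d − √(d² − 2M_n/(0.85 f'_c b)) = 705 − √(705² − 2 × 453×10⁶/(0.85 × 30.9 × 290)) = 90.12 mm.
A_s = 0.85 f'_c a b / f_y = 0.85 × 30.9 × 90.12 × 290 / 400 = 1716.1 mm².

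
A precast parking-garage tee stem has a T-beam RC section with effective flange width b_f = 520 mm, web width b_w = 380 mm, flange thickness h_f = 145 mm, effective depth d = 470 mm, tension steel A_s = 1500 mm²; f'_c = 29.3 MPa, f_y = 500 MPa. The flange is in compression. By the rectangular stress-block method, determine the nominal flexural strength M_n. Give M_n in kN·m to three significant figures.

M_n ≈ 331 kN·m

Tension: T = A_s f_y = 1500 × 500 = 750000 N.
Try a within the flange: a = T/(0.85 f'_c b_f) = 750000/(0.85 × 29.3 × 520) = 57.91 mm.
Since a = 57.91 ≤ h_f = 145 mm, the stress block lies entirely in the flange; analyse as a rectangular beam of width b_f.
M_n = T(d − a/2) = 750000 × (470 − 28.955) = 330.78 × 10⁶ N·mm.
M_n = 330.78 kN·m.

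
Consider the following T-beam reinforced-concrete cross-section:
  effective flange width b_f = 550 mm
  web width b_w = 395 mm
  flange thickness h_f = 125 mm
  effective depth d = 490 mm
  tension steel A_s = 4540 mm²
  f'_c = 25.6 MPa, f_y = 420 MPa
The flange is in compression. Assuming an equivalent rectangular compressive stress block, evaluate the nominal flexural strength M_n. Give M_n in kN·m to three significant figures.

Tension: T = A_s f_y = 4540 × 420 = 1906800 N.
Try a within the flange: a = T/(0.85 f'_c b_f) = 1906800/(0.85 × 25.6 × 550) = 159.32 mm.
a = 159.32 > h_f = 125 mm: the block extends into the web. Split into flange-overhang and web parts.
C_f = 0.85 f'_c (b_f − b_w) h_f = 0.85 × 25.6 × (550 − 395) × 125 = 421600 N.
Remaining web compression depth: a_w = (T − C_f)/(0.85 f'_c b_w) = (1906800 − 421600)/(0.85 × 25.6 × 395) = 172.79 mm.
M_n = C_f(d − h_f/2) + (T − C_f)(d − a_w/2) = 421600 × (490 − 62.5) + 1485200 × (490 − 86.395) = 180.23 + 599.43 = 779.66 × 10⁶ N·mm.
M_n = 779.66 kN·m.

M_n ≈ 780 kN·m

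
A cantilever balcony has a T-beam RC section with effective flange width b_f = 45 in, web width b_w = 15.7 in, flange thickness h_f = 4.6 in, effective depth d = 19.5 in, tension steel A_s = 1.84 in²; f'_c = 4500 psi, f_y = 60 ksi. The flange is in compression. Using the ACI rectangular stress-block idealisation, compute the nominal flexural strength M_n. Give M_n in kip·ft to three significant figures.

M_n ≈ 176 kip·ft

Tension: T = A_s f_y = 1.84 × 60 = 110.4 kips.
Try a within the flange: a = T/(0.85 f'_c b_f) = 110.4/(0.85 × 4.5 × 45) = 0.641 in.
Since a = 0.641 ≤ h_f = 4.6 in, the stress block lies entirely in the flange; analyse as a rectangular beam of width b_f.
M_n = T(d − a/2) = 110.4 × (19.5 − 0.3205) = 2117.4 kip·in.
M_n = 2117.4/12 = 176.45 kip·ft.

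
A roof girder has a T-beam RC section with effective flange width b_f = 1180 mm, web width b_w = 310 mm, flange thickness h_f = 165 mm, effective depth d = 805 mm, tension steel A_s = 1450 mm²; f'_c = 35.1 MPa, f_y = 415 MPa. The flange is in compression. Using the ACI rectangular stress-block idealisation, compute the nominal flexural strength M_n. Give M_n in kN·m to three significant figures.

Tension: T = A_s f_y = 1450 × 415 = 601750 N.
Try a within the flange: a = T/(0.85 f'_c b_f) = 601750/(0.85 × 35.1 × 1180) = 17.09 mm.
Since a = 17.09 ≤ h_f = 165 mm, the stress block lies entirely in the flange; analyse as a rectangular beam of width b_f.
M_n = T(d − a/2) = 601750 × (805 − 8.545) = 479.27 × 10⁶ N·mm.
M_n = 479.27 kN·m.

M_n ≈ 479 kN·m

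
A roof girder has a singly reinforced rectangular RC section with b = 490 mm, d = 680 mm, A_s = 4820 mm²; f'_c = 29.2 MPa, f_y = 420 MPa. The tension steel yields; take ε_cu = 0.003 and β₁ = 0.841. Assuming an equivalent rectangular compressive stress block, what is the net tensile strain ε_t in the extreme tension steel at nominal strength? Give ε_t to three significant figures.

ε_t ≈ 0.00731

a = A_s f_y/(0.85 f'_c b) = 166.46 mm.
β₁ = 0.841, so c = a/β₁ = 166.46/0.841 = 197.93 mm.
From the linear strain diagram with ε_cu = 0.003: ε_t = 0.003 (d − c)/c = 0.003 × (680 − 197.93)/197.93 = 0.00731.
Since ε_t ≥ 0.005, the section is tension-controlled.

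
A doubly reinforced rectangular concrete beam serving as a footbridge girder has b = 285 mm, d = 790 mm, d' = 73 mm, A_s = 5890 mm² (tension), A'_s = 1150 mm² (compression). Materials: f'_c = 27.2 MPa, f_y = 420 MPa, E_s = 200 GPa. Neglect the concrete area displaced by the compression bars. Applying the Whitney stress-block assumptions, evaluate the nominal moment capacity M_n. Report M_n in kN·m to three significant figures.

Assume both tension and compression steel yield.
Net tension couple steel: A_s − A'_s = 4740 mm².
a = (A_s − A'_s) f_y / (0.85 f'_c b) = 1990800/(0.85 × 27.2 × 285) = 302.13 mm.
c = a/β₁ = 302.13/0.85 = 355.45 mm; ε'_s = 0.003(c − d')/c = 0.0024 ≥ f_y/E_s = 0.0021, so compression steel does yield.
M_n = (A_s − A'_s) f_y (d − a/2) + A'_s f_y (d − d') = [1990800 × (790 − 151.065) + 483000 × (790 − 73)] × 10⁻⁶ = 1271.99 + 346.31 = 1618.30 kN·m.

M_n ≈ 1620 kN·m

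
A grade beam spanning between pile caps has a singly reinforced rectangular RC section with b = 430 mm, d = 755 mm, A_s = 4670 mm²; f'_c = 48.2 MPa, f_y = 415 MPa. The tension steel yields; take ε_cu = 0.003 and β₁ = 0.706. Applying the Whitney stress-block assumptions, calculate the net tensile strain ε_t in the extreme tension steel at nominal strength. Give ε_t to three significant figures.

a = A_s f_y/(0.85 f'_c b) = 110.01 mm.
β₁ = 0.706, so c = a/β₁ = 110.01/0.706 = 155.82 mm.
From the linear strain diagram with ε_cu = 0.003: ε_t = 0.003 (d − c)/c = 0.003 × (755 − 155.82)/155.82 = 0.0115.
Since ε_t ≥ 0.005, the section is tension-controlled.

ε_t ≈ 0.0115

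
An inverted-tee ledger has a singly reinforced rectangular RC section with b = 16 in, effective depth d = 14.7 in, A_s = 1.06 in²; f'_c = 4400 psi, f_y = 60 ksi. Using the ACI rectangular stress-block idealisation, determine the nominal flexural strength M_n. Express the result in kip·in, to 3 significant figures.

T = A_s f_y = 1.06 × 60 = 63.6 kips.
a = T/(0.85 f'_c b) = 63.6/(0.85 × 4.4 × 16) = 1.063 in.
M_n = T(d − a/2) = 63.6 × (14.7 − 0.5315) = 901.1 kip·in.

M_n ≈ 901 kip·in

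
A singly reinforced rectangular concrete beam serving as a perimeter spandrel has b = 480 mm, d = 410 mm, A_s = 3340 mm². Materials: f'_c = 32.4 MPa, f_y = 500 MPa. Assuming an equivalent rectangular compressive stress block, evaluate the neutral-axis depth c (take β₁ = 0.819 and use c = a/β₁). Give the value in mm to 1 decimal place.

c ≈ 154.3 mm

T = A_s f_y = 3340 × 500 = 1670000 N = 1670 kN.
Setting C = 0.85 f'_c a b equal to T: a = 1670000/(0.85 × 32.4 × 480) = 126.331 mm.
With β₁ = 0.819, c = a/β₁ = 126.331/0.819 = 154.3 mm.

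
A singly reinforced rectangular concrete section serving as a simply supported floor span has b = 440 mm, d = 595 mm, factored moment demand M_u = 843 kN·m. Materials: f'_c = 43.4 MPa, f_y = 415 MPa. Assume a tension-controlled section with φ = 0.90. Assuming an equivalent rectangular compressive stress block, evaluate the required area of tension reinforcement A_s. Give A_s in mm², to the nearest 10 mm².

M_n = M_u/φ = 843/0.90 = 936.667 kN·m.
With M_n = 0.85 f'_c a b (d − a/2), solve the quadratic for a:
a = d − √(d² − 2M_n/(0.85 f'_c b)) = 595 − √(595² − 2 × 936.667×10⁶/(0.85 × 43.4 × 440)) = 106.52 mm.
A_s = 0.85 f'_c a b / f_y = 0.85 × 43.4 × 106.52 × 440 / 415 = 4166.2 mm².

A_s ≈ 4170 mm²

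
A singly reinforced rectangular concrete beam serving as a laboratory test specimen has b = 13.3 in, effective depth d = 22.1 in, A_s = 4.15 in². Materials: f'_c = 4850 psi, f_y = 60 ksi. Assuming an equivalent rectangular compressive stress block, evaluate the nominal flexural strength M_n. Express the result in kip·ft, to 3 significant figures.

M_n ≈ 411 kip·ft

T = A_s f_y = 4.15 × 60 = 249 kips.
a = T/(0.85 f'_c b) = 249/(0.85 × 4.85 × 13.3) = 4.541 in.
M_n = T(d − a/2) = 249 × (22.1 − 2.2705) = 4937.5 kip·in = 4937.5/12 = 411.46 kip·ft.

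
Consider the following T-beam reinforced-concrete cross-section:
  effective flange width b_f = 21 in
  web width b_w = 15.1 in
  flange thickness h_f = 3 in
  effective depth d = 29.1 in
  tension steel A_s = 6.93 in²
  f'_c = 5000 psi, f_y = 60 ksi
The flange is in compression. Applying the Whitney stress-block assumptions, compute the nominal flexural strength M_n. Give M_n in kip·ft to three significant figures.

M_n ≈ 924 kip·ft

Tension: T = A_s f_y = 6.93 × 60 = 415.8 kips.
Try a within the flange: a = T/(0.85 f'_c b_f) = 415.8/(0.85 × 5 × 21) = 4.659 in.
a = 4.659 > h_f = 3 in: the block extends into the web. Split into flange-overhang and web parts.
C_f = 0.85 f'_c (b_f − b_w) h_f = 0.85 × 5 × (21 − 15.1) × 3 = 75.2 kips.
Remaining web compression depth: a_w = (T − C_f)/(0.85 f'_c b_w) = (415.8 − 75.2)/(0.85 × 5 × 15.1) = 5.307 in.
M_n = C_f(d − h_f/2) + (T − C_f)(d − a_w/2) = 75.2 × (29.1 − 1.5) + 340.6 × (29.1 − 2.6535) = 2075.5 + 9007.7 = 11083.2 kip·in.
M_n = 11083.2/12 = 923.60 kip·ft.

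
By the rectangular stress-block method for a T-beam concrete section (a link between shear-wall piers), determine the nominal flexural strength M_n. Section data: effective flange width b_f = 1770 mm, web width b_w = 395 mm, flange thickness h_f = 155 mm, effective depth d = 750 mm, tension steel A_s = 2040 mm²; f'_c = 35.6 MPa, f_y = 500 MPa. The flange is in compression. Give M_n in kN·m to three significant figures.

Tension: T = A_s f_y = 2040 × 500 = 1020000 N.
Try a within the flange: a = T/(0.85 f'_c b_f) = 1020000/(0.85 × 35.6 × 1770) = 19.04 mm.
Since a = 19.04 ≤ h_f = 155 mm, the stress block lies entirely in the flange; analyse as a rectangular beam of width b_f.
M_n = T(d − a/2) = 1020000 × (750 − 9.52) = 755.29 × 10⁶ N·mm.
M_n = 755.29 kN·m.

M_n ≈ 755 kN·m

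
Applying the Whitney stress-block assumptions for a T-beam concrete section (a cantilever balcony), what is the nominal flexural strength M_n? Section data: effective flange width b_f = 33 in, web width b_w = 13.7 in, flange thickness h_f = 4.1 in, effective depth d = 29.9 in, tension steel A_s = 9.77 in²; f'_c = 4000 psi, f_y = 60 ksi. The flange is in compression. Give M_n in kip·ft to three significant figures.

M_n ≈ 1320 kip·ft

Tension: T = A_s f_y = 9.77 × 60 = 586.2 kips.
Try a within the flange: a = T/(0.85 f'_c b_f) = 586.2/(0.85 × 4 × 33) = 5.225 in.
a = 5.225 > h_f = 4.1 in: the block extends into the web. Split into flange-overhang and web parts.
C_f = 0.85 f'_c (b_f − b_w) h_f = 0.85 × 4 × (33 − 13.7) × 4.1 = 269.0 kips.
Remaining web compression depth: a_w = (T − C_f)/(0.85 f'_c b_w) = (586.2 − 269.0)/(0.85 × 4 × 13.7) = 6.810 in.
M_n = C_f(d − h_f/2) + (T − C_f)(d − a_w/2) = 269.0 × (29.9 − 2.05) + 317.2 × (29.9 − 3.405) = 7491.7 + 8404.2 = 15895.9 kip·in.
M_n = 15895.9/12 = 1324.66 kip·ft.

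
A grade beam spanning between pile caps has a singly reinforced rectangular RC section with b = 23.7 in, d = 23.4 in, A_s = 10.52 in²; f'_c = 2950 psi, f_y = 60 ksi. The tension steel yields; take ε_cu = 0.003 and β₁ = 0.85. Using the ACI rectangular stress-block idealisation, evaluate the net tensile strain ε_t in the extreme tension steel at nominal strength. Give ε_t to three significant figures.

ε_t ≈ 0.00262

a = A_s f_y/(0.85 f'_c b) = 10.621 in.
β₁ = 0.85, so c = a/β₁ = 10.621/0.85 = 12.495 in.
From the linear strain diagram with ε_cu = 0.003: ε_t = 0.003 (d − c)/c = 0.003 × (23.4 − 12.495)/12.495 = 0.00262.
ε_t < 0.004 — the section is over-reinforced for flexure under ACI limits.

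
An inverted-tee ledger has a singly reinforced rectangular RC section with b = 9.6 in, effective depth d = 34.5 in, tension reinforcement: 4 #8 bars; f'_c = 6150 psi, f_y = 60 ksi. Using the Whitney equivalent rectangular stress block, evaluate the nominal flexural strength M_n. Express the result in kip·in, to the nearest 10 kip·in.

M_n ≈ 6180 kip·in

A_s = 4 × 0.79 = 3.16 in².
T = A_s f_y = 3.16 × 60 = 189.6 kips.
a = T/(0.85 f'_c b) = 189.6/(0.85 × 6.15 × 9.6) = 3.778 in.
M_n = T(d − a/2) = 189.6 × (34.5 − 1.889) = 6183.0 kip·in.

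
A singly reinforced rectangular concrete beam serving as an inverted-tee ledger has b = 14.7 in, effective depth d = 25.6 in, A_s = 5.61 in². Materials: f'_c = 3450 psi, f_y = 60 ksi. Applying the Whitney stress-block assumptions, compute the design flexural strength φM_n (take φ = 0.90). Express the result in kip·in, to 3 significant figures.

T = A_s f_y = 5.61 × 60 = 336.6 kips.
a = T/(0.85 f'_c b) = 336.6/(0.85 × 3.45 × 14.7) = 7.808 in.
M_n = T(d − a/2) = 336.6 × (25.6 − 3.904) = 7302.9 kip·in.
φM_n = 0.90 × 7302.9 = 6572.6 kip·in.

φM_n ≈ 6570 kip·in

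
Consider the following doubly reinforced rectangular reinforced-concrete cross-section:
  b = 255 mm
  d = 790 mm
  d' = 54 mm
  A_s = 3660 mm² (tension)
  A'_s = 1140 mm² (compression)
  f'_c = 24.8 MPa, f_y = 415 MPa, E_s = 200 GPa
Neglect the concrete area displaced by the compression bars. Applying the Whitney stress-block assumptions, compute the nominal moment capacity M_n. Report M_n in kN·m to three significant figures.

Assume both tension and compression steel yield.
Net tension couple steel: A_s − A'_s = 2520 mm².
a = (A_s − A'_s) f_y / (0.85 f'_c b) = 1045800/(0.85 × 24.8 × 255) = 194.55 mm.
c = a/β₁ = 194.55/0.85 = 228.88 mm; ε'_s = 0.003(c − d')/c = 0.0023 ≥ f_y/E_s = 0.0021, so compression steel does yield.
M_n = (A_s − A'_s) f_y (d − a/2) + A'_s f_y (d − d') = [1045800 × (790 − 97.275) + 473100 × (790 − 54)] × 10⁻⁶ = 724.45 + 348.20 = 1072.65 kN·m.

M_n ≈ 1070 kN·m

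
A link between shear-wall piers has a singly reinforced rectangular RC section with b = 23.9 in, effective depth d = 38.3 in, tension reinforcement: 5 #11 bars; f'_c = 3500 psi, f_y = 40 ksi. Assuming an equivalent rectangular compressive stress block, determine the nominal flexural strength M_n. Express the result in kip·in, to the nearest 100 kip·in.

A_s = 5 × 1.56 = 7.8 in².
T = A_s f_y = 7.8 × 40 = 312 kips.
a = T/(0.85 f'_c b) = 312/(0.85 × 3.5 × 23.9) = 4.388 in.
M_n = T(d − a/2) = 312 × (38.3 − 2.194) = 11265.1 kip·in.

M_n ≈ 11300 kip·in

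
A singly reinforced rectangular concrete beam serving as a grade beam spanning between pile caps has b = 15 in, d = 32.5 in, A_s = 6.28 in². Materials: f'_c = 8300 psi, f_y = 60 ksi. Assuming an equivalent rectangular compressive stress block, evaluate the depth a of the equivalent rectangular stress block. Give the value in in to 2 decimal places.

a ≈ 3.56 in

T = A_s f_y = 6.28 × 60 = 376.8 kips.
a = T/(0.85 f'_c b) = 376.8/(0.85 × 8.3 × 15) = 3.56 in.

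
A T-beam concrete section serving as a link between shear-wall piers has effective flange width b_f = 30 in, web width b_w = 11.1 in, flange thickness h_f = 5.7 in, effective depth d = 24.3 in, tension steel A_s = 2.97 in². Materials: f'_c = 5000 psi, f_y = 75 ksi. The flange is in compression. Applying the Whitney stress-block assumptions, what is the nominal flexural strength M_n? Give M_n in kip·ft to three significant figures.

M_n ≈ 435 kip·ft

Tension: T = A_s f_y = 2.97 × 75 = 222.75 kips.
Try a within the flange: a = T/(0.85 f'_c b_f) = 222.75/(0.85 × 5 × 30) = 1.747 in.
Since a = 1.747 ≤ h_f = 5.7 in, the stress block lies entirely in the flange; analyse as a rectangular beam of width b_f.
M_n = T(d − a/2) = 222.75 × (24.3 − 0.8735) = 5218.3 kip·in.
M_n = 5218.3/12 = 434.86 kip·ft.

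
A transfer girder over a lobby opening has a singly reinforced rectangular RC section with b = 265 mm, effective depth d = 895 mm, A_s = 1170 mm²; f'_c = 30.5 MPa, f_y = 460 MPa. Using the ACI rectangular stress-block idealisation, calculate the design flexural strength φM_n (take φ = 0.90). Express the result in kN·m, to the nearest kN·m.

φM_n ≈ 415 kN·m

T = A_s f_y = 1170 × 460 = 538200 N = 538.2 kN.
From C = T: a = T/(0.85 f'_c b) = 538200/(0.85 × 30.5 × 265) = 78.34 mm.
M_n = T(d − a/2) = 538.2 kN × (895 − 39.17) mm = 460.61 kN·m.
φM_n = 0.90 × 460.61 = 414.55 kN·m.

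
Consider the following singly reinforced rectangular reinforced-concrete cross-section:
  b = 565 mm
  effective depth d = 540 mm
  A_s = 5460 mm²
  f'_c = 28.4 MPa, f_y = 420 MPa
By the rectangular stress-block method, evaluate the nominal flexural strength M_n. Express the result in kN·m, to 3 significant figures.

M_n ≈ 1050 kN·m

T = A_s f_y = 5460 × 420 = 2293200 N = 2293.2 kN.
From C = T: a = T/(0.85 f'_c b) = 2293200/(0.85 × 28.4 × 565) = 168.13 mm.
M_n = T(d − a/2) = 2293.2 kN × (540 − 84.065) mm = 1045.55 kN·m.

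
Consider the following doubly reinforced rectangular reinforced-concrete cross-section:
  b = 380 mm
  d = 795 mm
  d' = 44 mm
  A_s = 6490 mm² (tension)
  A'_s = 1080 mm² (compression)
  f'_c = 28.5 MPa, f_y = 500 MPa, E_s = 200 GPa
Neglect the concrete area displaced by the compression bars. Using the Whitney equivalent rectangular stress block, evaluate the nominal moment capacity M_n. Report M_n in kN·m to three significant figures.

Assume both tension and compression steel yield.
Net tension couple steel: A_s − A'_s = 5410 mm².
a = (A_s − A'_s) f_y / (0.85 f'_c b) = 2705000/(0.85 × 28.5 × 380) = 293.85 mm.
c = a/β₁ = 293.85/0.846 = 347.34 mm; ε'_s = 0.003(c − d')/c = 0.0026 ≥ f_y/E_s = 0.0025, so compression steel does yield.
M_n = (A_s − A'_s) f_y (d − a/2) + A'_s f_y (d − d') = [2705000 × (795 − 146.925) + 540000 × (795 − 44)] × 10⁻⁶ = 1753.04 + 405.54 = 2158.58 kN·m.

M_n ≈ 2160 kN·m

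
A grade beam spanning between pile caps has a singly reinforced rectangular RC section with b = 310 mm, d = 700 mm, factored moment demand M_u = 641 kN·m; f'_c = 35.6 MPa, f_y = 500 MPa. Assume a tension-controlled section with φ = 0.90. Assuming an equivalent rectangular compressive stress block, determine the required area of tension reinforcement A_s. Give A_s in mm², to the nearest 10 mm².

M_n = M_u/φ = 641/0.90 = 712.222 kN·m.
With M_n = 0.85 f'_c a b (d − a/2), solve the quadratic for a:
a = d − √(d² − 2M_n/(0.85 f'_c b)) = 700 − √(700² − 2 × 712.222×10⁶/(0.85 × 35.6 × 310)) = 118.49 mm.
A_s = 0.85 f'_c a b / f_y = 0.85 × 35.6 × 118.49 × 310 / 500 = 2223.0 mm².

A_s ≈ 2220 mm²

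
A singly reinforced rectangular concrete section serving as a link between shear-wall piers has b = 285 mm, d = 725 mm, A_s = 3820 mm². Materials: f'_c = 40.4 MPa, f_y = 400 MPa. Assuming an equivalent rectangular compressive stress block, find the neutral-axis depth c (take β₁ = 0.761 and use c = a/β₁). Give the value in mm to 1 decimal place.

T = A_s f_y = 3820 × 400 = 1528000 N = 1528 kN.
Setting C = 0.85 f'_c a b equal to T: a = 1528000/(0.85 × 40.4 × 285) = 156.127 mm.
With β₁ = 0.761, c = a/β₁ = 156.127/0.761 = 205.2 mm.

c ≈ 205.2 mm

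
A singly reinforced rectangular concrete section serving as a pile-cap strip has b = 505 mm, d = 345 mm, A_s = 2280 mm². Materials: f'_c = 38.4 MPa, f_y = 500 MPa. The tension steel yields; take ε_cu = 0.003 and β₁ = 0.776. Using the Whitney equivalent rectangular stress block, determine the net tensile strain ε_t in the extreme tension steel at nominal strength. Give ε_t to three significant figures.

a = A_s f_y/(0.85 f'_c b) = 69.16 mm.
β₁ = 0.776, so c = a/β₁ = 69.16/0.776 = 89.12 mm.
From the linear strain diagram with ε_cu = 0.003: ε_t = 0.003 (d − c)/c = 0.003 × (345 − 89.12)/89.12 = 0.00861.
Since ε_t ≥ 0.005, the section is tension-controlled.

ε_t ≈ 0.00861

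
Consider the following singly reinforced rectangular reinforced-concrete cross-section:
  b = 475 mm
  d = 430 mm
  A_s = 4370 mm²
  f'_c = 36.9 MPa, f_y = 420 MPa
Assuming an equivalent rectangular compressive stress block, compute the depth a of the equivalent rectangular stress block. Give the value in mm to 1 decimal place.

T = A_s f_y = 4370 × 420 = 1835400 N = 1835.4 kN.
Setting C = 0.85 f'_c a b equal to T: a = 1835400/(0.85 × 36.9 × 475) = 123.2 mm.

a ≈ 123.2 mm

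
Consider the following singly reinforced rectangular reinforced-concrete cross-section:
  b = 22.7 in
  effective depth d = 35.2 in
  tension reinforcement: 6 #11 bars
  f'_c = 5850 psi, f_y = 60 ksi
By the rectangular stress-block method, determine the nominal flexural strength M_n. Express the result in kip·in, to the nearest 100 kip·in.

A_s = 6 × 1.56 = 9.36 in².
T = A_s f_y = 9.36 × 60 = 561.6 kips.
a = T/(0.85 f'_c b) = 561.6/(0.85 × 5.85 × 22.7) = 4.975 in.
M_n = T(d − a/2) = 561.6 × (35.2 − 2.4875) = 18371.3 kip·in.

M_n ≈ 18400 kip·in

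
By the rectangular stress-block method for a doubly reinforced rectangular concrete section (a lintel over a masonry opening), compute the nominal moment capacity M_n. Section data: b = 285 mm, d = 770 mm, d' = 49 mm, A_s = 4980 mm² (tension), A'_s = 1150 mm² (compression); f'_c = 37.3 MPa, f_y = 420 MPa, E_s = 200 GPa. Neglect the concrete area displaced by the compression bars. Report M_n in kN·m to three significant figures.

Assume both tension and compression steel yield.
Net tension couple steel: A_s − A'_s = 3830 mm².
a = (A_s − A'_s) f_y / (0.85 f'_c b) = 1608600/(0.85 × 37.3 × 285) = 178.02 mm.
c = a/β₁ = 178.02/0.784 = 227.07 mm; ε'_s = 0.003(c − d')/c = 0.0024 ≥ f_y/E_s = 0.0021, so compression steel does yield.
M_n = (A_s − A'_s) f_y (d − a/2) + A'_s f_y (d − d') = [1608600 × (770 − 89.01) + 483000 × (770 − 49)] × 10⁻⁶ = 1095.44 + 348.24 = 1443.68 kN·m.

M_n ≈ 1440 kN·m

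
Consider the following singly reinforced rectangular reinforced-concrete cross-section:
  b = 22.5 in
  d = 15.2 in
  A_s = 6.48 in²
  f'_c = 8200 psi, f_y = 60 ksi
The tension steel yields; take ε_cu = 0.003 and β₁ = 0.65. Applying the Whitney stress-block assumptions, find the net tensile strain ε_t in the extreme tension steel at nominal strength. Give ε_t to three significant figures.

ε_t ≈ 0.00896

a = A_s f_y/(0.85 f'_c b) = 2.479 in.
β₁ = 0.65, so c = a/β₁ = 2.479/0.65 = 3.814 in.
From the linear strain diagram with ε_cu = 0.003: ε_t = 0.003 (d − c)/c = 0.003 × (15.2 − 3.814)/3.814 = 0.00896.
Since ε_t ≥ 0.005, the section is tension-controlled.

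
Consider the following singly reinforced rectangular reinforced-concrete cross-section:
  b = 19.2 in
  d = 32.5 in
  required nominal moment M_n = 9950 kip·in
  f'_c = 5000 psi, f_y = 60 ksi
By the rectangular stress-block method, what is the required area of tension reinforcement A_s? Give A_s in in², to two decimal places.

A_s ≈ 5.44 in²

From M_n = 0.85 f'_c a b (d − a/2):
a = d − √(d² − 2M_n/(0.85 f'_c b)) = 32.5 − √(32.5² − 2 × 9950/(0.85 × 5 × 19.2)) = 3.998 in.
A_s = 0.85 f'_c a b / f_y = 0.85 × 5 × 3.998 × 19.2 / 60 = 5.437 in².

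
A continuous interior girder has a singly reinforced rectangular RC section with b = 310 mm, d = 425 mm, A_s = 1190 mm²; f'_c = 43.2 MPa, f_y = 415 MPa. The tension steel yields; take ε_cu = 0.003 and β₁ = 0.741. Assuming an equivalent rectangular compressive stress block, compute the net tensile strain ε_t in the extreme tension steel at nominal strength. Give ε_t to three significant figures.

a = A_s f_y/(0.85 f'_c b) = 43.38 mm.
β₁ = 0.741, so c = a/β₁ = 43.38/0.741 = 58.54 mm.
From the linear strain diagram with ε_cu = 0.003: ε_t = 0.003 (d − c)/c = 0.003 × (425 − 58.54)/58.54 = 0.0188.
Since ε_t ≥ 0.005, the section is tension-controlled.

ε_t ≈ 0.0188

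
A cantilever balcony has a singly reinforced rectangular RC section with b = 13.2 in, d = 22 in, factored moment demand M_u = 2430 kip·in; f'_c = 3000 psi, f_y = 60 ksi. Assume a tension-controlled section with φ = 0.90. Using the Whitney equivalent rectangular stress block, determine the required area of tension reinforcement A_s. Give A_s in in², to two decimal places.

A_s ≈ 2.25 in²

M_n = M_u/φ = 2430/0.90 = 2700 kip·in.
From M_n = 0.85 f'_c a b (d − a/2):
a = d − √(d² − 2M_n/(0.85 f'_c b)) = 22 − √(22² − 2 × 2700/(0.85 × 3 × 13.2)) = 4.012 in.
A_s = 0.85 f'_c a b / f_y = 0.85 × 3 × 4.012 × 13.2 / 60 = 2.251 in².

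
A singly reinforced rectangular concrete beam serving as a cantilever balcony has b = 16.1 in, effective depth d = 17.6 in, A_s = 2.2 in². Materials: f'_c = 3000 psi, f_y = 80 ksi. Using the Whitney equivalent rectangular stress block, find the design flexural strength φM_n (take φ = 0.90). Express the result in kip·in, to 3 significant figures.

T = A_s f_y = 2.2 × 80 = 176 kips.
a = T/(0.85 f'_c b) = 176/(0.85 × 3 × 16.1) = 4.287 in.
M_n = T(d − a/2) = 176 × (17.6 − 2.1435) = 2720.3 kip·in.
φM_n = 0.90 × 2720.3 = 2448.3 kip·in.

φM_n ≈ 2450 kip·in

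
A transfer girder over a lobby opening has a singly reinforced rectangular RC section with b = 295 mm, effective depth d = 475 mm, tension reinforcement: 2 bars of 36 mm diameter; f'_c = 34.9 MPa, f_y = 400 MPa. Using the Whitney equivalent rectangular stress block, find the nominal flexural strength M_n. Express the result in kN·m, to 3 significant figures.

A_s = 2 × 1018 = 2036 mm².
T = A_s f_y = 2036 × 400 = 814400 N = 814.4 kN.
From C = T: a = T/(0.85 f'_c b) = 814400/(0.85 × 34.9 × 295) = 93.06 mm.
M_n = T(d − a/2) = 814.4 kN × (475 − 46.53) mm = 348.95 kN·m.

M_n ≈ 349 kN·m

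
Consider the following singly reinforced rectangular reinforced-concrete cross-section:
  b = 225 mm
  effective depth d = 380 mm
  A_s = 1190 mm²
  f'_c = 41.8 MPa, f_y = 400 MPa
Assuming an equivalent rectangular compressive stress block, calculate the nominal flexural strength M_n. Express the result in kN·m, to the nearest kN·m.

M_n ≈ 167 kN·m

T = A_s f_y = 1190 × 400 = 476000 N = 476 kN.
From C = T: a = T/(0.85 f'_c b) = 476000/(0.85 × 41.8 × 225) = 59.54 mm.
M_n = T(d − a/2) = 476 kN × (380 − 29.77) mm = 166.71 kN·m.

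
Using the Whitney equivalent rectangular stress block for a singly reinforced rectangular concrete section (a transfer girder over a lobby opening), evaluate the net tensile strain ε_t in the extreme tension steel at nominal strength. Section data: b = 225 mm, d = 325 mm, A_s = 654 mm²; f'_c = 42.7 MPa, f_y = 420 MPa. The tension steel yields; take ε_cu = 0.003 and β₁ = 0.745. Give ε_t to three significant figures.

a = A_s f_y/(0.85 f'_c b) = 33.64 mm.
β₁ = 0.745, so c = a/β₁ = 33.64/0.745 = 45.15 mm.
From the linear strain diagram with ε_cu = 0.003: ε_t = 0.003 (d − c)/c = 0.003 × (325 − 45.15)/45.15 = 0.0186.
Since ε_t ≥ 0.005, the section is tension-controlled.

ε_t ≈ 0.0186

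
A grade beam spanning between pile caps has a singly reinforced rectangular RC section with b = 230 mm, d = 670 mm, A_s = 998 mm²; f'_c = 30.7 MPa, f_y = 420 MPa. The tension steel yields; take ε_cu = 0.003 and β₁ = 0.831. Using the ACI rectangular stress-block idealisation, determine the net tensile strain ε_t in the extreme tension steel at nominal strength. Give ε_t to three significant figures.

a = A_s f_y/(0.85 f'_c b) = 69.84 mm.
β₁ = 0.831, so c = a/β₁ = 69.84/0.831 = 84.04 mm.
From the linear strain diagram with ε_cu = 0.003: ε_t = 0.003 (d − c)/c = 0.003 × (670 − 84.04)/84.04 = 0.0209.
Since ε_t ≥ 0.005, the section is tension-controlled.

ε_t ≈ 0.0209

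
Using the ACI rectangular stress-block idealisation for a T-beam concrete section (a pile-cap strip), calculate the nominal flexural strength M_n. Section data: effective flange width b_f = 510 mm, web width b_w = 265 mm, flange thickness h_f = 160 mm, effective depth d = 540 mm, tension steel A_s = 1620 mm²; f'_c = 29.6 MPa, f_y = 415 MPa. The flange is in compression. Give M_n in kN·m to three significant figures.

M_n ≈ 345 kN·m

Tension: T = A_s f_y = 1620 × 415 = 672300 N.
Try a within the flange: a = T/(0.85 f'_c b_f) = 672300/(0.85 × 29.6 × 510) = 52.39 mm.
Since a = 52.39 ≤ h_f = 160 mm, the stress block lies entirely in the flange; analyse as a rectangular beam of width b_f.
M_n = T(d − a/2) = 672300 × (540 − 26.195) = 345.43 × 10⁶ N·mm.
M_n = 345.43 kN·m.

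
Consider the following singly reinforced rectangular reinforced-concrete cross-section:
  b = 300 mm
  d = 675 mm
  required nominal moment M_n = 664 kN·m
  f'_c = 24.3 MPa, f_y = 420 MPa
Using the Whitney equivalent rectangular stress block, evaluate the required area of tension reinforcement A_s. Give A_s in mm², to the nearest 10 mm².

A_s ≈ 2710 mm²

With M_n = 0.85 f'_c a b (d − a/2), solve the quadratic for a:
a = d − √(d² − 2M_n/(0.85 f'_c b)) = 675 − √(675² − 2 × 664×10⁶/(0.85 × 24.3 × 300)) = 183.77 mm.
A_s = 0.85 f'_c a b / f_y = 0.85 × 24.3 × 183.77 × 300 / 420 = 2711.3 mm².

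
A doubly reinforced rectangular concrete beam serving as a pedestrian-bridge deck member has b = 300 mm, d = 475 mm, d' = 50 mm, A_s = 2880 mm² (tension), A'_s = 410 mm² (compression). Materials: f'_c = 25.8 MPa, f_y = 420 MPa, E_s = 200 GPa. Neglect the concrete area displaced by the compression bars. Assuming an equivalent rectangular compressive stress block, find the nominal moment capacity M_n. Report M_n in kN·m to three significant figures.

M_n ≈ 484 kN·m

Assume both tension and compression steel yield.
Net tension couple steel: A_s − A'_s = 2470 mm².
a = (A_s − A'_s) f_y / (0.85 f'_c b) = 1037400/(0.85 × 25.8 × 300) = 157.68 mm.
c = a/β₁ = 157.68/0.85 = 185.51 mm; ε'_s = 0.003(c − d')/c = 0.0022 ≥ f_y/E_s = 0.0021, so compression steel does yield.
M_n = (A_s − A'_s) f_y (d − a/2) + A'_s f_y (d − d') = [1037400 × (475 − 78.84) + 172200 × (475 − 50)] × 10⁻⁶ = 410.98 + 73.19 = 484.17 kN·m.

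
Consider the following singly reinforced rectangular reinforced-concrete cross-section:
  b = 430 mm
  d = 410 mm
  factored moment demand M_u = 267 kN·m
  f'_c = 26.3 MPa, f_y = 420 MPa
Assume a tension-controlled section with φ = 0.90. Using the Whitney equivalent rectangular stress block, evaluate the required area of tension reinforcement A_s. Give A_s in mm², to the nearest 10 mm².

M_n = M_u/φ = 267/0.90 = 296.667 kN·m.
With M_n = 0.85 f'_c a b (d − a/2), solve the quadratic for a:
a = d − √(d² − 2M_n/(0.85 f'_c b)) = 410 − √(410² − 2 × 296.667×10⁶/(0.85 × 26.3 × 430)) = 83.85 mm.
A_s = 0.85 f'_c a b / f_y = 0.85 × 26.3 × 83.85 × 430 / 420 = 1919.1 mm².

A_s ≈ 1920 mm²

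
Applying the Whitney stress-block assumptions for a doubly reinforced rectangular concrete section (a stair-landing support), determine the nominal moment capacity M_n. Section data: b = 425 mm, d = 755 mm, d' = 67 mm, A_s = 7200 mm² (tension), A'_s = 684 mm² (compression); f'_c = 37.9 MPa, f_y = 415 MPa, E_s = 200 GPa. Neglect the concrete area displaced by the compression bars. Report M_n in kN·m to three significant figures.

M_n ≈ 1970 kN·m

Assume both tension and compression steel yield.
Net tension couple steel: A_s − A'_s = 6516 mm².
a = (A_s − A'_s) f_y / (0.85 f'_c b) = 2704140/(0.85 × 37.9 × 425) = 197.51 mm.
c = a/β₁ = 197.51/0.779 = 253.54 mm; ε'_s = 0.003(c − d')/c = 0.0022 ≥ f_y/E_s = 0.0021, so compression steel does yield.
M_n = (A_s − A'_s) f_y (d − a/2) + A'_s f_y (d − d') = [2704140 × (755 − 98.755) + 283860 × (755 − 67)] × 10⁻⁶ = 1774.58 + 195.30 = 1969.88 kN·m.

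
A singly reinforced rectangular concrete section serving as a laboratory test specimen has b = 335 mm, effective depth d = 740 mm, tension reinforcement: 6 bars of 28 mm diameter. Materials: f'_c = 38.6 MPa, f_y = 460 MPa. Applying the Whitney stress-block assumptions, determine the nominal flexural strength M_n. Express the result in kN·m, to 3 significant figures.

M_n ≈ 1130 kN·m

A_s = 6 × 616 = 3696 mm².
T = A_s f_y = 3696 × 460 = 1700160 N = 1700.16 kN.
From C = T: a = T/(0.85 f'_c b) = 1700160/(0.85 × 38.6 × 335) = 154.68 mm.
M_n = T(d − a/2) = 1700.16 kN × (740 − 77.34) mm = 1126.63 kN·m.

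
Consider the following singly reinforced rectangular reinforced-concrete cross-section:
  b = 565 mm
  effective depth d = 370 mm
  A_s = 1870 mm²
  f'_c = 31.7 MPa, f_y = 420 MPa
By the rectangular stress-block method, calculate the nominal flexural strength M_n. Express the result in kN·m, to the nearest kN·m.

T = A_s f_y = 1870 × 420 = 785400 N = 785.4 kN.
From C = T: a = T/(0.85 f'_c b) = 785400/(0.85 × 31.7 × 565) = 51.59 mm.
M_n = T(d − a/2) = 785.4 kN × (370 − 25.795) mm = 270.34 kN·m.

M_n ≈ 270 kN·m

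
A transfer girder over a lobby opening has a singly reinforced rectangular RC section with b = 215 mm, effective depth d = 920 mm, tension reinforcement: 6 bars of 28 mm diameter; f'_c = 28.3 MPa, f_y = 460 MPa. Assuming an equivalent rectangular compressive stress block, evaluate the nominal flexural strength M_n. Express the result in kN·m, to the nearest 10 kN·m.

M_n ≈ 1280 kN·m

A_s = 6 × 616 = 3696 mm².
T = A_s f_y = 3696 × 460 = 1700160 N = 1700.16 kN.
From C = T: a = T/(0.85 f'_c b) = 1700160/(0.85 × 28.3 × 215) = 328.74 mm.
M_n = T(d − a/2) = 1700.16 kN × (920 − 164.37) mm = 1284.69 kN·m.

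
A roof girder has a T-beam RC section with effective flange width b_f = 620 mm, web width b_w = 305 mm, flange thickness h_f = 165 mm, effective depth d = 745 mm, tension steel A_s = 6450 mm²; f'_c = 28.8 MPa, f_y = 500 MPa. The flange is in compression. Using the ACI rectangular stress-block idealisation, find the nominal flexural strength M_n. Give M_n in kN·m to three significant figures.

Tension: T = A_s f_y = 6450 × 500 = 3225000 N.
Try a within the flange: a = T/(0.85 f'_c b_f) = 3225000/(0.85 × 28.8 × 620) = 212.48 mm.
a = 212.48 > h_f = 165 mm: the block extends into the web. Split into flange-overhang and web parts.
C_f = 0.85 f'_c (b_f − b_w) h_f = 0.85 × 28.8 × (620 − 305) × 165 = 1272348 N.
Remaining web compression depth: a_w = (T − C_f)/(0.85 f'_c b_w) = (3225000 − 1272348)/(0.85 × 28.8 × 305) = 261.53 mm.
M_n = C_f(d − h_f/2) + (T − C_f)(d − a_w/2) = 1272348 × (745 − 82.5) + 1952652 × (745 − 130.765) = 842.93 + 1199.39 = 2042.32 × 10⁶ N·mm.
M_n = 2042.32 kN·m.

M_n ≈ 2040 kN·m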